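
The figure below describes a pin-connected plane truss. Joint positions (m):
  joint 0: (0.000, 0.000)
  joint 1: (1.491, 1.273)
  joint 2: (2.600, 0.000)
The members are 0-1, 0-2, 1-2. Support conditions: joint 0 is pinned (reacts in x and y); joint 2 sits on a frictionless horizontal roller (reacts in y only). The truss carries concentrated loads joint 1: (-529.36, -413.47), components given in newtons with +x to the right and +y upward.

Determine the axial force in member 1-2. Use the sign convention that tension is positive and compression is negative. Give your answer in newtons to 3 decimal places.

N=3 nodes, M=3 members, R=3 reactions → 2N=6, M+R=6
member 0 (0-1): L=1.9605, (cx,cy)=(0.7605,0.6493)
member 1 (0-2): L=2.6000, (cx,cy)=(1.0000,0.0000)
member 2 (1-2): L=1.6883, (cx,cy)=(0.6569,-0.7540)
solve A·x = −loads:
  F[0-1] = -670.7689 N (compression)
  F[0-2] = -19.2299 N (compression)
  F[1-2] = +29.2752 N (tension)
  Rx@0 = +529.3600 N
  Ry@0 = +435.5437 N
  Ry@2 = -22.0737 N

29.275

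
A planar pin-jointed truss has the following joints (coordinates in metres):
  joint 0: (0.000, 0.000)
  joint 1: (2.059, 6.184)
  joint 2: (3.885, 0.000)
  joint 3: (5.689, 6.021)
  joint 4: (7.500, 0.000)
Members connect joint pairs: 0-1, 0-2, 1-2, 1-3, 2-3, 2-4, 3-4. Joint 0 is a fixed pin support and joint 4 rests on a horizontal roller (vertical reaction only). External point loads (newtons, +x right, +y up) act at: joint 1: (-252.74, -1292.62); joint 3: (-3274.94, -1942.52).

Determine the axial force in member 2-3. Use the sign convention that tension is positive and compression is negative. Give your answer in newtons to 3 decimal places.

-3177.874

N=5 nodes, M=7 members, R=3 reactions → 2N=10, M+R=10
member 0 (0-1): L=6.5178, (cx,cy)=(0.3159,0.9488)
member 1 (0-2): L=3.8850, (cx,cy)=(1.0000,0.0000)
member 2 (1-2): L=6.4480, (cx,cy)=(0.2832,-0.9591)
member 3 (1-3): L=3.6337, (cx,cy)=(0.9990,-0.0449)
member 4 (2-3): L=6.2854, (cx,cy)=(0.2870,0.9579)
member 5 (2-4): L=3.6150, (cx,cy)=(1.0000,0.0000)
member 6 (3-4): L=6.2875, (cx,cy)=(0.2880,-0.9576)
solve A·x = −loads:
  F[0-1] = -4473.4009 N (compression)
  F[0-2] = -2114.5078 N (compression)
  F[1-2] = +3174.1076 N (tension)
  F[1-3] = -2061.3845 N (compression)
  F[2-3] = -3177.8742 N (compression)
  F[2-4] = -303.5420 N (compression)
  F[3-4] = +1053.8425 N (tension)
  Rx@0 = +3527.6800 N
  Ry@0 = +4244.3209 N
  Ry@4 = -1009.1809 N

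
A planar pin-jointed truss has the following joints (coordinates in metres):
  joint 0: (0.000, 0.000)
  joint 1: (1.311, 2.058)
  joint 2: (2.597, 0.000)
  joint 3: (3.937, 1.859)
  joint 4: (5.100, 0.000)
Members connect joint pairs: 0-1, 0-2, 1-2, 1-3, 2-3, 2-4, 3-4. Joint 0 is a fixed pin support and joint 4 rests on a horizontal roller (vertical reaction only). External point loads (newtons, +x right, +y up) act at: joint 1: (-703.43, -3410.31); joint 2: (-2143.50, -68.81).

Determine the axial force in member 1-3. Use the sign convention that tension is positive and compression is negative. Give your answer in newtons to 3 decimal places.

-803.845

N=5 nodes, M=7 members, R=3 reactions → 2N=10, M+R=10
member 0 (0-1): L=2.4401, (cx,cy)=(0.5373,0.8434)
member 1 (0-2): L=2.5970, (cx,cy)=(1.0000,0.0000)
member 2 (1-2): L=2.4268, (cx,cy)=(0.5299,-0.8480)
member 3 (1-3): L=2.6335, (cx,cy)=(0.9971,-0.0756)
member 4 (2-3): L=2.2916, (cx,cy)=(0.5847,0.8112)
member 5 (2-4): L=2.5030, (cx,cy)=(1.0000,0.0000)
member 6 (3-4): L=2.1928, (cx,cy)=(0.5304,-0.8478)
solve A·x = −loads:
  F[0-1] = -3380.6703 N (compression)
  F[0-2] = -1030.5865 N (compression)
  F[1-2] = -587.5669 N (compression)
  F[1-3] = -803.8455 N (compression)
  F[2-3] = +699.0621 N (tension)
  F[2-4] = +392.7766 N (tension)
  F[3-4] = -740.5740 N (compression)
  Rx@0 = +2846.9300 N
  Ry@0 = +2851.2853 N
  Ry@4 = +627.8347 N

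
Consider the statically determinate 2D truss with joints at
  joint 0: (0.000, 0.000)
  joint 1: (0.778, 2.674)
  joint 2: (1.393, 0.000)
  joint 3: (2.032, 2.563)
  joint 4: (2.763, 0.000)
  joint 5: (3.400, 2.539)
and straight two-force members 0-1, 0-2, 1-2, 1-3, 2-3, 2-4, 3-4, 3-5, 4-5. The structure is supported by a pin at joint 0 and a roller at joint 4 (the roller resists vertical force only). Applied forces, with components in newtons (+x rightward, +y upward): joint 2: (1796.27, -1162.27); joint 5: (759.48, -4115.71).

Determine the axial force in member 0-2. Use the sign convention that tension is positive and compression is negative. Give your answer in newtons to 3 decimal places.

N=6 nodes, M=9 members, R=3 reactions → 2N=12, M+R=12
member 0 (0-1): L=2.7849, (cx,cy)=(0.2794,0.9602)
member 1 (0-2): L=1.3930, (cx,cy)=(1.0000,0.0000)
member 2 (1-2): L=2.7438, (cx,cy)=(0.2241,-0.9746)
member 3 (1-3): L=1.2589, (cx,cy)=(0.9961,-0.0882)
member 4 (2-3): L=2.6415, (cx,cy)=(0.2419,0.9703)
member 5 (2-4): L=1.3700, (cx,cy)=(1.0000,0.0000)
member 6 (3-4): L=2.6652, (cx,cy)=(0.2743,-0.9617)
member 7 (3-5): L=1.3682, (cx,cy)=(0.9998,-0.0175)
member 8 (4-5): L=2.6177, (cx,cy)=(0.2433,0.9699)
solve A·x = −loads:
  F[0-1] = +1114.8615 N (tension)
  F[0-2] = +2244.2960 N (tension)
  F[1-2] = -1150.1235 N (compression)
  F[1-3] = +571.4693 N (tension)
  F[2-3] = +2353.0196 N (tension)
  F[2-4] = -378.9873 N (compression)
  F[3-4] = -2354.3304 N (compression)
  F[3-5] = +1784.4761 N (tension)
  F[4-5] = -4210.9909 N (compression)
  Rx@0 = -2555.7500 N
  Ry@0 = -1070.4731 N
  Ry@4 = +6348.4531 N

2244.296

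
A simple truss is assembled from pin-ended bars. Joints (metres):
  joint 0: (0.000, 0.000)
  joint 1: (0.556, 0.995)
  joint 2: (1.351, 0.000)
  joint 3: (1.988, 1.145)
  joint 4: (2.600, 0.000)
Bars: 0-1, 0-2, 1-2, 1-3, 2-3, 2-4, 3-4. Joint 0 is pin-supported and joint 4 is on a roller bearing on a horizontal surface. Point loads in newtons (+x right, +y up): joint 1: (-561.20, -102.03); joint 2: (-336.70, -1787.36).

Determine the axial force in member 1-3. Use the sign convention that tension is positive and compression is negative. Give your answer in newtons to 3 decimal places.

-856.954

N=5 nodes, M=7 members, R=3 reactions → 2N=10, M+R=10
member 0 (0-1): L=1.1398, (cx,cy)=(0.4878,0.8730)
member 1 (0-2): L=1.3510, (cx,cy)=(1.0000,0.0000)
member 2 (1-2): L=1.2736, (cx,cy)=(0.6242,-0.7813)
member 3 (1-3): L=1.4398, (cx,cy)=(0.9946,0.1042)
member 4 (2-3): L=1.3103, (cx,cy)=(0.4862,0.8739)
member 5 (2-4): L=1.2490, (cx,cy)=(1.0000,0.0000)
member 6 (3-4): L=1.2983, (cx,cy)=(0.4714,-0.8819)
solve A·x = −loads:
  F[0-1] = -1321.4875 N (compression)
  F[0-2] = -253.2761 N (compression)
  F[1-2] = +1231.7314 N (tension)
  F[1-3] = -856.9535 N (compression)
  F[2-3] = +944.1549 N (tension)
  F[2-4] = +393.2790 N (tension)
  F[3-4] = -834.3006 N (compression)
  Rx@0 = +897.9000 N
  Ry@0 = +1153.5984 N
  Ry@4 = +735.7916 N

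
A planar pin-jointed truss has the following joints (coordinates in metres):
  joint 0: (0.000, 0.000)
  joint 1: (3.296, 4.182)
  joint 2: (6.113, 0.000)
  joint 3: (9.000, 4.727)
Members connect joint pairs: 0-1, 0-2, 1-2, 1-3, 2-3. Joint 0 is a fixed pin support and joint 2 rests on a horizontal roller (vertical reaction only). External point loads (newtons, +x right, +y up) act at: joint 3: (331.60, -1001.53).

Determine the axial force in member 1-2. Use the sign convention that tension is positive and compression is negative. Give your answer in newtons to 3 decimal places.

-764.057

N=4 nodes, M=5 members, R=3 reactions → 2N=8, M+R=8
member 0 (0-1): L=5.3247, (cx,cy)=(0.6190,0.7854)
member 1 (0-2): L=6.1130, (cx,cy)=(1.0000,0.0000)
member 2 (1-2): L=5.0423, (cx,cy)=(0.5587,-0.8294)
member 3 (1-3): L=5.7300, (cx,cy)=(0.9955,0.0951)
member 4 (2-3): L=5.5389, (cx,cy)=(0.5212,0.8534)
solve A·x = −loads:
  F[0-1] = +928.7223 N (tension)
  F[0-2] = -243.2778 N (compression)
  F[1-2] = -764.0567 N (compression)
  F[1-3] = +1006.2998 N (tension)
  F[2-3] = -1285.7008 N (compression)
  Rx@0 = -331.6000 N
  Ry@0 = -729.4111 N
  Ry@2 = +1730.9411 N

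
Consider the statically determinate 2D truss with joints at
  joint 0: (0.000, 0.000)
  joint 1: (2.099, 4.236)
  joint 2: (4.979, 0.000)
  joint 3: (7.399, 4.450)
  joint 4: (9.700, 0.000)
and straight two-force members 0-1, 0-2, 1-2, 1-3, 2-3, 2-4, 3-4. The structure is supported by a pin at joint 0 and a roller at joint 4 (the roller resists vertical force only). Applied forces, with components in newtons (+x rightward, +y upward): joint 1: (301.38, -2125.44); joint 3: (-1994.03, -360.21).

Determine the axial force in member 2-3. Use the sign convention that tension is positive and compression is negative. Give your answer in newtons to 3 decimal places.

N=5 nodes, M=7 members, R=3 reactions → 2N=10, M+R=10
member 0 (0-1): L=4.7275, (cx,cy)=(0.4440,0.8960)
member 1 (0-2): L=4.9790, (cx,cy)=(1.0000,0.0000)
member 2 (1-2): L=5.1223, (cx,cy)=(0.5622,-0.8270)
member 3 (1-3): L=5.3043, (cx,cy)=(0.9992,0.0403)
member 4 (2-3): L=5.0655, (cx,cy)=(0.4777,0.8785)
member 5 (2-4): L=4.7210, (cx,cy)=(1.0000,0.0000)
member 6 (3-4): L=5.0097, (cx,cy)=(0.4593,-0.8883)
solve A·x = −loads:
  F[0-1] = -2828.1830 N (compression)
  F[0-2] = -436.9495 N (compression)
  F[1-2] = +407.0079 N (tension)
  F[1-3] = -1787.3743 N (compression)
  F[2-3] = -383.1349 N (compression)
  F[2-4] = -25.0701 N (compression)
  F[3-4] = +54.5822 N (tension)
  Rx@0 = +1692.6500 N
  Ry@0 = +2534.1341 N
  Ry@4 = -48.4841 N

-383.135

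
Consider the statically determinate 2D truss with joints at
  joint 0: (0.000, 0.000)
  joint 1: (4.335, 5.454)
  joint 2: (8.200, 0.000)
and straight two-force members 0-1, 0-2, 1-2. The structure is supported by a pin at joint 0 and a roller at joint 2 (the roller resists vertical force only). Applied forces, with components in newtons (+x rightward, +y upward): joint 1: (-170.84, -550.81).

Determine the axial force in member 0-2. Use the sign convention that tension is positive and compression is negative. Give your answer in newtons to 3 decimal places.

125.829

N=3 nodes, M=3 members, R=3 reactions → 2N=6, M+R=6
member 0 (0-1): L=6.9669, (cx,cy)=(0.6222,0.7828)
member 1 (0-2): L=8.2000, (cx,cy)=(1.0000,0.0000)
member 2 (1-2): L=6.6846, (cx,cy)=(0.5782,-0.8159)
solve A·x = −loads:
  F[0-1] = -476.7888 N (compression)
  F[0-2] = +125.8293 N (tension)
  F[1-2] = -217.6256 N (compression)
  Rx@0 = +170.8400 N
  Ry@0 = +373.2490 N
  Ry@2 = +177.5610 N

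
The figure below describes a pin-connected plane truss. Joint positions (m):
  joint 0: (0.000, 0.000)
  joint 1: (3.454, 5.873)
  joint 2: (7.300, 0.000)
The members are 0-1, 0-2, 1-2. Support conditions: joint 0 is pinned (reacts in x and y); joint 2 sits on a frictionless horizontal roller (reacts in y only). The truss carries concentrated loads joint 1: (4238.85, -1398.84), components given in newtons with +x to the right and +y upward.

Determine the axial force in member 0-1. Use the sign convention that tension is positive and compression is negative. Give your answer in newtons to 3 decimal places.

N=3 nodes, M=3 members, R=3 reactions → 2N=6, M+R=6
member 0 (0-1): L=6.8134, (cx,cy)=(0.5069,0.8620)
member 1 (0-2): L=7.3000, (cx,cy)=(1.0000,0.0000)
member 2 (1-2): L=7.0202, (cx,cy)=(0.5478,-0.8366)
solve A·x = −loads:
  F[0-1] = +3101.3082 N (tension)
  F[0-2] = +2666.6631 N (tension)
  F[1-2] = -4867.5582 N (compression)
  Rx@0 = -4238.8500 N
  Ry@0 = -2673.2640 N
  Ry@2 = +4072.1040 N

3101.308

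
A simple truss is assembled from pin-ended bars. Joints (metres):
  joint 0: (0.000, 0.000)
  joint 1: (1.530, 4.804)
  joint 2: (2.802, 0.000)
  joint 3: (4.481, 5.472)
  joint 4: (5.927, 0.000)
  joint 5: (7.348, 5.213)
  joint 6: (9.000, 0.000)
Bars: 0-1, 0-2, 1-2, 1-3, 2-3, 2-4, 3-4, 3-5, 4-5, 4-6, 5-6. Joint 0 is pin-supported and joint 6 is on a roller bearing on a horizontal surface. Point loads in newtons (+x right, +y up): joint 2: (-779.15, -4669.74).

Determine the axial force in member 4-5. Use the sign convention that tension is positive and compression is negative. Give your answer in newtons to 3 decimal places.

N=7 nodes, M=11 members, R=3 reactions → 2N=14, M+R=14
member 0 (0-1): L=5.0418, (cx,cy)=(0.3035,0.9528)
member 1 (0-2): L=2.8020, (cx,cy)=(1.0000,0.0000)
member 2 (1-2): L=4.9695, (cx,cy)=(0.2560,-0.9667)
member 3 (1-3): L=3.0257, (cx,cy)=(0.9753,0.2208)
member 4 (2-3): L=5.7238, (cx,cy)=(0.2933,0.9560)
member 5 (2-4): L=3.1250, (cx,cy)=(1.0000,0.0000)
member 6 (3-4): L=5.6598, (cx,cy)=(0.2555,-0.9668)
member 7 (3-5): L=2.8787, (cx,cy)=(0.9959,-0.0900)
member 8 (4-5): L=5.4032, (cx,cy)=(0.2630,0.9648)
member 9 (4-6): L=3.0730, (cx,cy)=(1.0000,0.0000)
member 10 (5-6): L=5.4685, (cx,cy)=(0.3021,-0.9533)
solve A·x = −loads:
  F[0-1] = -3375.0538 N (compression)
  F[0-2] = +245.0628 N (tension)
  F[1-2] = +2912.3260 N (tension)
  F[1-3] = -1814.4212 N (compression)
  F[2-3] = +1939.7622 N (tension)
  F[2-4] = +1200.6449 N (tension)
  F[3-4] = -1425.5953 N (compression)
  F[3-5] = -839.8333 N (compression)
  F[4-5] = +1428.5729 N (tension)
  F[4-6] = +460.7238 N (tension)
  F[5-6] = -1525.1012 N (compression)
  Rx@0 = +779.1500 N
  Ry@0 = +3215.8943 N
  Ry@6 = +1453.8457 N

1428.573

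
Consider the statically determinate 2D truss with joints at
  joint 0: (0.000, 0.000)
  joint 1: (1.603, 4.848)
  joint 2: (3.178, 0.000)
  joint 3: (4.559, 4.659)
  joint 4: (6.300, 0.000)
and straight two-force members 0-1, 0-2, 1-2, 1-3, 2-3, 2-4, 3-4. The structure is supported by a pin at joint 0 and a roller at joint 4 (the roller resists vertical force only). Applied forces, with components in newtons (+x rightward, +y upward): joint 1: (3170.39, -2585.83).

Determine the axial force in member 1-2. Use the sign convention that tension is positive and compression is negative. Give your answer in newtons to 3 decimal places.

-3120.060

N=5 nodes, M=7 members, R=3 reactions → 2N=10, M+R=10
member 0 (0-1): L=5.1061, (cx,cy)=(0.3139,0.9494)
member 1 (0-2): L=3.1780, (cx,cy)=(1.0000,0.0000)
member 2 (1-2): L=5.0974, (cx,cy)=(0.3090,-0.9511)
member 3 (1-3): L=2.9620, (cx,cy)=(0.9980,-0.0638)
member 4 (2-3): L=4.8594, (cx,cy)=(0.2842,0.9588)
member 5 (2-4): L=3.1220, (cx,cy)=(1.0000,0.0000)
member 6 (3-4): L=4.9737, (cx,cy)=(0.3500,-0.9367)
solve A·x = −loads:
  F[0-1] = +539.0634 N (tension)
  F[0-2] = +3001.1589 N (tension)
  F[1-2] = -3120.0603 N (compression)
  F[1-3] = -2041.2835 N (compression)
  F[2-3] = +3095.0081 N (tension)
  F[2-4] = +1157.5429 N (tension)
  F[3-4] = -3306.8540 N (compression)
  Rx@0 = -3170.3900 N
  Ry@0 = -511.8107 N
  Ry@4 = +3097.6407 N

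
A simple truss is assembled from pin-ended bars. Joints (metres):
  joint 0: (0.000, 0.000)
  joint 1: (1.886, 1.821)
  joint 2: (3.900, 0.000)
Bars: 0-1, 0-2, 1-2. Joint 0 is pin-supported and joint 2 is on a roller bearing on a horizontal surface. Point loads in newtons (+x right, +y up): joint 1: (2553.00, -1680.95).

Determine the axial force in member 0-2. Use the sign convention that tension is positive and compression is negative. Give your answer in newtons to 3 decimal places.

N=3 nodes, M=3 members, R=3 reactions → 2N=6, M+R=6
member 0 (0-1): L=2.6216, (cx,cy)=(0.7194,0.6946)
member 1 (0-2): L=3.9000, (cx,cy)=(1.0000,0.0000)
member 2 (1-2): L=2.7152, (cx,cy)=(0.7418,-0.6707)
solve A·x = −loads:
  F[0-1] = +466.4471 N (tension)
  F[0-2] = +2217.4403 N (tension)
  F[1-2] = -2989.4557 N (compression)
  Rx@0 = -2553.0000 N
  Ry@0 = -323.9948 N
  Ry@2 = +2004.9448 N

2217.440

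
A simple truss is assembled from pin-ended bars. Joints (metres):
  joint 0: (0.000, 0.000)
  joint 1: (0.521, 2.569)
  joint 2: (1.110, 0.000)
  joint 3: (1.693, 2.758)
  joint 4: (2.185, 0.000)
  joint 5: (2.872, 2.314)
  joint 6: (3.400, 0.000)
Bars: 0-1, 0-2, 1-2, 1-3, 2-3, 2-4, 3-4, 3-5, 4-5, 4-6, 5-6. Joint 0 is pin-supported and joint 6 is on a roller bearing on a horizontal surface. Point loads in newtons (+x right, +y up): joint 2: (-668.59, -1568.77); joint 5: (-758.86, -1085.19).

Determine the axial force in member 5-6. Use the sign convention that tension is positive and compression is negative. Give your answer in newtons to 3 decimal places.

-935.802

N=7 nodes, M=11 members, R=3 reactions → 2N=14, M+R=14
member 0 (0-1): L=2.6213, (cx,cy)=(0.1988,0.9800)
member 1 (0-2): L=1.1100, (cx,cy)=(1.0000,0.0000)
member 2 (1-2): L=2.6357, (cx,cy)=(0.2235,-0.9747)
member 3 (1-3): L=1.1871, (cx,cy)=(0.9872,0.1592)
member 4 (2-3): L=2.8189, (cx,cy)=(0.2068,0.9784)
member 5 (2-4): L=1.0750, (cx,cy)=(1.0000,0.0000)
member 6 (3-4): L=2.8015, (cx,cy)=(0.1756,-0.9845)
member 7 (3-5): L=1.2598, (cx,cy)=(0.9358,-0.3524)
member 8 (4-5): L=2.4138, (cx,cy)=(0.2846,0.9586)
member 9 (4-6): L=1.2150, (cx,cy)=(1.0000,0.0000)
member 10 (5-6): L=2.3735, (cx,cy)=(0.2225,-0.9749)
solve A·x = −loads:
  F[0-1] = -1777.0619 N (compression)
  F[0-2] = -1074.2474 N (compression)
  F[1-2] = +1666.7351 N (tension)
  F[1-3] = -735.0495 N (compression)
  F[2-3] = -57.0466 N (compression)
  F[2-4] = -21.3877 N (compression)
  F[3-4] = +490.6364 N (tension)
  F[3-5] = -880.1052 N (compression)
  F[4-5] = -503.8487 N (compression)
  F[4-6] = +208.1772 N (tension)
  F[5-6] = -935.8017 N (compression)
  Rx@0 = +1427.4500 N
  Ry@0 = +1741.6075 N
  Ry@6 = +912.3525 N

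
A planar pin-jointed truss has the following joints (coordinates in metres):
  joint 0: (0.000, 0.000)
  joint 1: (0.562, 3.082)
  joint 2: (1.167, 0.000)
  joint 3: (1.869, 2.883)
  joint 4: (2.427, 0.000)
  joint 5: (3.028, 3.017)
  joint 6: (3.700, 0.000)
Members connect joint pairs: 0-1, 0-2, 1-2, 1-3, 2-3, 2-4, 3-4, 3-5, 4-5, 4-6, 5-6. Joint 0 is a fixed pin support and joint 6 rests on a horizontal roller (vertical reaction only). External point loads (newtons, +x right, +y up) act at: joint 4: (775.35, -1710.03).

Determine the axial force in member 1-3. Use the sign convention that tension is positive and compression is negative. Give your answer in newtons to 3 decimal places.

N=7 nodes, M=11 members, R=3 reactions → 2N=14, M+R=14
member 0 (0-1): L=3.1328, (cx,cy)=(0.1794,0.9838)
member 1 (0-2): L=1.1670, (cx,cy)=(1.0000,0.0000)
member 2 (1-2): L=3.1408, (cx,cy)=(0.1926,-0.9813)
member 3 (1-3): L=1.3221, (cx,cy)=(0.9886,-0.1505)
member 4 (2-3): L=2.9672, (cx,cy)=(0.2366,0.9716)
member 5 (2-4): L=1.2600, (cx,cy)=(1.0000,0.0000)
member 6 (3-4): L=2.9365, (cx,cy)=(0.1900,-0.9818)
member 7 (3-5): L=1.1667, (cx,cy)=(0.9934,0.1149)
member 8 (4-5): L=3.0763, (cx,cy)=(0.1954,0.9807)
member 9 (4-6): L=1.2730, (cx,cy)=(1.0000,0.0000)
member 10 (5-6): L=3.0909, (cx,cy)=(0.2174,-0.9761)
solve A·x = −loads:
  F[0-1] = -598.0443 N (compression)
  F[0-2] = +882.6338 N (tension)
  F[1-2] = +635.2028 N (tension)
  F[1-3] = -232.2862 N (compression)
  F[2-3] = -641.5190 N (compression)
  F[2-4] = +1156.7626 N (tension)
  F[3-4] = +542.2119 N (tension)
  F[3-5] = -487.6719 N (compression)
  F[4-5] = +1200.8369 N (tension)
  F[4-6] = +249.8422 N (tension)
  F[5-6] = -1149.1751 N (compression)
  Rx@0 = -775.3500 N
  Ry@0 = +588.3428 N
  Ry@6 = +1121.6872 N

-232.286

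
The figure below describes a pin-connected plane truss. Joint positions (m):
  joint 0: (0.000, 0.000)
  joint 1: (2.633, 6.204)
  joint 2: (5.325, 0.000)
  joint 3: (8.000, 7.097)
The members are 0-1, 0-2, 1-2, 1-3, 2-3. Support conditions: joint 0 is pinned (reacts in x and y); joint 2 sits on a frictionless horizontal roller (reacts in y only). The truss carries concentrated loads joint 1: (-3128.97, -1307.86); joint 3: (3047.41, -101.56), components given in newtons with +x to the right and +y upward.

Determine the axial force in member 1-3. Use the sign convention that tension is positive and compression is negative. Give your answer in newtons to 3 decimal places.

N=4 nodes, M=5 members, R=3 reactions → 2N=8, M+R=8
member 0 (0-1): L=6.7396, (cx,cy)=(0.3907,0.9205)
member 1 (0-2): L=5.3250, (cx,cy)=(1.0000,0.0000)
member 2 (1-2): L=6.7629, (cx,cy)=(0.3981,-0.9174)
member 3 (1-3): L=5.4408, (cx,cy)=(0.9864,0.1641)
member 4 (2-3): L=7.5844, (cx,cy)=(0.3527,0.9357)
solve A·x = −loads:
  F[0-1] = -210.8908 N (compression)
  F[0-2] = +0.8299 N (tension)
  F[1-2] = -616.9395 N (compression)
  F[1-3] = +3337.4164 N (tension)
  F[2-3] = -693.9262 N (compression)
  Rx@0 = +81.5600 N
  Ry@0 = +194.1309 N
  Ry@2 = +1215.2891 N

3337.416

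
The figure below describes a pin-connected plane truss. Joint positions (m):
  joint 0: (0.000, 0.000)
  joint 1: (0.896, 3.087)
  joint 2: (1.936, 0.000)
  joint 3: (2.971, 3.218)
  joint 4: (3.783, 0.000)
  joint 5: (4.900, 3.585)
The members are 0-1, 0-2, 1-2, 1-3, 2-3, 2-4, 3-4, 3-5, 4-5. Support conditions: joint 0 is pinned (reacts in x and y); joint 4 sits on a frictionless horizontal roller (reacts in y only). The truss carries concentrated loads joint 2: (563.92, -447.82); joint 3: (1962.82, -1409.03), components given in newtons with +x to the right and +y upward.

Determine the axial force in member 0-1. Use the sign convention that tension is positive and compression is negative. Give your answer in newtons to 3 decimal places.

N=6 nodes, M=9 members, R=3 reactions → 2N=12, M+R=12
member 0 (0-1): L=3.2144, (cx,cy)=(0.2787,0.9604)
member 1 (0-2): L=1.9360, (cx,cy)=(1.0000,0.0000)
member 2 (1-2): L=3.2575, (cx,cy)=(0.3193,-0.9477)
member 3 (1-3): L=2.0791, (cx,cy)=(0.9980,0.0630)
member 4 (2-3): L=3.3803, (cx,cy)=(0.3062,0.9520)
member 5 (2-4): L=1.8470, (cx,cy)=(1.0000,0.0000)
member 6 (3-4): L=3.3189, (cx,cy)=(0.2447,-0.9696)
member 7 (3-5): L=1.9636, (cx,cy)=(0.9824,0.1869)
member 8 (4-5): L=3.7550, (cx,cy)=(0.2975,0.9547)
solve A·x = −loads:
  F[0-1] = +1195.9884 N (tension)
  F[0-2] = +2193.3637 N (tension)
  F[1-2] = -1165.0275 N (compression)
  F[1-3] = +706.7334 N (tension)
  F[2-3] = +1630.1681 N (tension)
  F[2-4] = +758.3635 N (tension)
  F[3-4] = -3099.6383 N (compression)
  F[3-5] = -0.0000 N (compression)
  F[4-5] = +0.0000 N (tension)
  Rx@0 = -2526.7400 N
  Ry@0 = -1148.5855 N
  Ry@4 = +3005.4355 N

1195.988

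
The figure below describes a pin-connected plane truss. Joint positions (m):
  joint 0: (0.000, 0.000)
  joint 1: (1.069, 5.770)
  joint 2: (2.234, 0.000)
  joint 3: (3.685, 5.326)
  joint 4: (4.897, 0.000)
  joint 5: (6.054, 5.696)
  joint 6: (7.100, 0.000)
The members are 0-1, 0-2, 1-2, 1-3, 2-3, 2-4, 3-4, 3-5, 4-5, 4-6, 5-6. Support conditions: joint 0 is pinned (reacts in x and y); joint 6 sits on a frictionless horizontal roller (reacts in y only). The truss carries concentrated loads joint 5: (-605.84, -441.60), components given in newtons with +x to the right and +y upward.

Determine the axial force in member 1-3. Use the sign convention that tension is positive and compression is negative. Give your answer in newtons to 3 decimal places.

N=7 nodes, M=11 members, R=3 reactions → 2N=14, M+R=14
member 0 (0-1): L=5.8682, (cx,cy)=(0.1822,0.9833)
member 1 (0-2): L=2.2340, (cx,cy)=(1.0000,0.0000)
member 2 (1-2): L=5.8864, (cx,cy)=(0.1979,-0.9802)
member 3 (1-3): L=2.6534, (cx,cy)=(0.9859,-0.1673)
member 4 (2-3): L=5.5201, (cx,cy)=(0.2629,0.9648)
member 5 (2-4): L=2.6630, (cx,cy)=(1.0000,0.0000)
member 6 (3-4): L=5.4622, (cx,cy)=(0.2219,-0.9751)
member 7 (3-5): L=2.3977, (cx,cy)=(0.9880,0.1543)
member 8 (4-5): L=5.8123, (cx,cy)=(0.1991,0.9800)
member 9 (4-6): L=2.2030, (cx,cy)=(1.0000,0.0000)
member 10 (5-6): L=5.7912, (cx,cy)=(0.1806,-0.9836)
solve A·x = −loads:
  F[0-1] = -560.4738 N (compression)
  F[0-2] = -503.7393 N (compression)
  F[1-2] = +600.4724 N (tension)
  F[1-3] = -224.1015 N (compression)
  F[2-3] = -610.0472 N (compression)
  F[2-4] = -224.5432 N (compression)
  F[3-4] = +486.8077 N (tension)
  F[3-5] = -495.2468 N (compression)
  F[4-5] = -484.3658 N (compression)
  F[4-6] = -20.1075 N (compression)
  F[5-6] = +111.3265 N (tension)
  Rx@0 = +605.8400 N
  Ry@0 = +551.0955 N
  Ry@6 = -109.4955 N

-224.101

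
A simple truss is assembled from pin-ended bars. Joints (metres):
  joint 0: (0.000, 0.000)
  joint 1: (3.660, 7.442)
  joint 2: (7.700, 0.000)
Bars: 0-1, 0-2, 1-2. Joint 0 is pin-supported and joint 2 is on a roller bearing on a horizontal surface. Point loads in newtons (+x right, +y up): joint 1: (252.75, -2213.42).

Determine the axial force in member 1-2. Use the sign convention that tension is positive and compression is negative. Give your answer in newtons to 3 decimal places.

N=3 nodes, M=3 members, R=3 reactions → 2N=6, M+R=6
member 0 (0-1): L=8.2933, (cx,cy)=(0.4413,0.8973)
member 1 (0-2): L=7.7000, (cx,cy)=(1.0000,0.0000)
member 2 (1-2): L=8.4679, (cx,cy)=(0.4771,-0.8789)
solve A·x = −loads:
  F[0-1] = -1021.9487 N (compression)
  F[0-2] = +703.7560 N (tension)
  F[1-2] = -1475.0794 N (compression)
  Rx@0 = -252.7500 N
  Ry@0 = +917.0456 N
  Ry@2 = +1296.3744 N

-1475.079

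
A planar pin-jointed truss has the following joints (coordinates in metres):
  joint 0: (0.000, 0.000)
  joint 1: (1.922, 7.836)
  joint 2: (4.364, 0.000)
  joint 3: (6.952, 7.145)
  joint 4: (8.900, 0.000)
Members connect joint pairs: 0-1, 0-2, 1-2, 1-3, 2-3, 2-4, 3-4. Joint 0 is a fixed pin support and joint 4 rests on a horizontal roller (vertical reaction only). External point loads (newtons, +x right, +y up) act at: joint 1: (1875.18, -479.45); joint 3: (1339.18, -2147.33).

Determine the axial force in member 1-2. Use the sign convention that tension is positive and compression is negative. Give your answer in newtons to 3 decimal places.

N=5 nodes, M=7 members, R=3 reactions → 2N=10, M+R=10
member 0 (0-1): L=8.0683, (cx,cy)=(0.2382,0.9712)
member 1 (0-2): L=4.3640, (cx,cy)=(1.0000,0.0000)
member 2 (1-2): L=8.2077, (cx,cy)=(0.2975,-0.9547)
member 3 (1-3): L=5.0772, (cx,cy)=(0.9907,-0.1361)
member 4 (2-3): L=7.5993, (cx,cy)=(0.3406,0.9402)
member 5 (2-4): L=4.5360, (cx,cy)=(1.0000,0.0000)
member 6 (3-4): L=7.4058, (cx,cy)=(0.2630,-0.9648)
solve A·x = −loads:
  F[0-1] = +1935.9283 N (tension)
  F[0-2] = +2753.1887 N (tension)
  F[1-2] = -2369.5546 N (compression)
  F[1-3] = -715.6643 N (compression)
  F[2-3] = +2406.0745 N (tension)
  F[2-4] = +1228.7741 N (tension)
  F[3-4] = -4671.4799 N (compression)
  Rx@0 = -3214.3600 N
  Ry@0 = -1880.1967 N
  Ry@4 = +4506.9767 N

-2369.555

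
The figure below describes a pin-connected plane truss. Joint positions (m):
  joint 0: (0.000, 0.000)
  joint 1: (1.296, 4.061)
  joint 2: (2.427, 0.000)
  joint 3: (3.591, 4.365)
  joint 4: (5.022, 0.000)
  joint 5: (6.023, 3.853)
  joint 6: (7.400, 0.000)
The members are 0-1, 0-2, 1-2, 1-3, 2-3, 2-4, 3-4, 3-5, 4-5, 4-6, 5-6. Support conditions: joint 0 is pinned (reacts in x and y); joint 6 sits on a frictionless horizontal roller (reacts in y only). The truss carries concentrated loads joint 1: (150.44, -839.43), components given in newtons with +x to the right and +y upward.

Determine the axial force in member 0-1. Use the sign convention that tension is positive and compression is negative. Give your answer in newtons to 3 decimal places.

-640.160

N=7 nodes, M=11 members, R=3 reactions → 2N=14, M+R=14
member 0 (0-1): L=4.2628, (cx,cy)=(0.3040,0.9527)
member 1 (0-2): L=2.4270, (cx,cy)=(1.0000,0.0000)
member 2 (1-2): L=4.2156, (cx,cy)=(0.2683,-0.9633)
member 3 (1-3): L=2.3150, (cx,cy)=(0.9913,0.1313)
member 4 (2-3): L=4.5175, (cx,cy)=(0.2577,0.9662)
member 5 (2-4): L=2.5950, (cx,cy)=(1.0000,0.0000)
member 6 (3-4): L=4.5936, (cx,cy)=(0.3115,-0.9502)
member 7 (3-5): L=2.4853, (cx,cy)=(0.9785,-0.2060)
member 8 (4-5): L=3.9809, (cx,cy)=(0.2515,0.9679)
member 9 (4-6): L=2.3780, (cx,cy)=(1.0000,0.0000)
member 10 (5-6): L=4.0917, (cx,cy)=(0.3365,-0.9417)
solve A·x = −loads:
  F[0-1] = -640.1602 N (compression)
  F[0-2] = +345.0657 N (tension)
  F[1-2] = -275.5905 N (compression)
  F[1-3] = -273.4952 N (compression)
  F[2-3] = +274.7641 N (tension)
  F[2-4] = +200.3305 N (tension)
  F[3-4] = -211.8315 N (compression)
  F[3-5] = -137.2852 N (compression)
  F[4-5] = +207.9727 N (tension)
  F[4-6] = +82.0456 N (tension)
  F[5-6] = -243.7932 N (compression)
  Rx@0 = -150.4400 N
  Ry@0 = +609.8573 N
  Ry@6 = +229.5727 N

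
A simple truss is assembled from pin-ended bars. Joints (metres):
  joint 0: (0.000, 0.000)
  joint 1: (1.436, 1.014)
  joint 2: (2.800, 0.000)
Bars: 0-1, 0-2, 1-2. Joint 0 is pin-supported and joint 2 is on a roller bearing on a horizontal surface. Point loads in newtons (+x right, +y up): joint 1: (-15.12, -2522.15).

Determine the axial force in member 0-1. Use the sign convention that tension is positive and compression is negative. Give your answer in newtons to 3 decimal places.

N=3 nodes, M=3 members, R=3 reactions → 2N=6, M+R=6
member 0 (0-1): L=1.7579, (cx,cy)=(0.8169,0.5768)
member 1 (0-2): L=2.8000, (cx,cy)=(1.0000,0.0000)
member 2 (1-2): L=1.6996, (cx,cy)=(0.8025,-0.5966)
solve A·x = −loads:
  F[0-1] = -2139.5391 N (compression)
  F[0-2] = +1732.6123 N (tension)
  F[1-2] = -2158.9254 N (compression)
  Rx@0 = +15.1200 N
  Ry@0 = +1234.1230 N
  Ry@2 = +1288.0270 N

-2139.539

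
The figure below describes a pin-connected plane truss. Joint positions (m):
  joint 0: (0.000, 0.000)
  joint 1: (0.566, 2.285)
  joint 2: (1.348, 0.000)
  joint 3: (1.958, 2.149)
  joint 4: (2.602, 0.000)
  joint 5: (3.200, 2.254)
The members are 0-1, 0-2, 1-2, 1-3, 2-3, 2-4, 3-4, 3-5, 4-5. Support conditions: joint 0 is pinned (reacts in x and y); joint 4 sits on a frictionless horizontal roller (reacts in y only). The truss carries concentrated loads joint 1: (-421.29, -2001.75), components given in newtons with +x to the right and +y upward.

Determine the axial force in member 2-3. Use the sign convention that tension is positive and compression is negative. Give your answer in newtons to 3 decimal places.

N=6 nodes, M=9 members, R=3 reactions → 2N=12, M+R=12
member 0 (0-1): L=2.3541, (cx,cy)=(0.2404,0.9707)
member 1 (0-2): L=1.3480, (cx,cy)=(1.0000,0.0000)
member 2 (1-2): L=2.4151, (cx,cy)=(0.3238,-0.9461)
member 3 (1-3): L=1.3986, (cx,cy)=(0.9953,-0.0972)
member 4 (2-3): L=2.2339, (cx,cy)=(0.2731,0.9620)
member 5 (2-4): L=1.2540, (cx,cy)=(1.0000,0.0000)
member 6 (3-4): L=2.2434, (cx,cy)=(0.2871,-0.9579)
member 7 (3-5): L=1.2464, (cx,cy)=(0.9964,0.0842)
member 8 (4-5): L=2.3320, (cx,cy)=(0.2564,0.9666)
solve A·x = −loads:
  F[0-1] = -1994.8014 N (compression)
  F[0-2] = +58.3322 N (tension)
  F[1-2] = -65.3554 N (compression)
  F[1-3] = -37.3474 N (compression)
  F[2-3] = +64.2774 N (tension)
  F[2-4] = +19.6185 N (tension)
  F[3-4] = -68.3425 N (compression)
  F[3-5] = -0.0000 N (tension)
  F[4-5] = +0.0000 N (tension)
  Rx@0 = +421.2900 N
  Ry@0 = +1936.2839 N
  Ry@4 = +65.4661 N

64.277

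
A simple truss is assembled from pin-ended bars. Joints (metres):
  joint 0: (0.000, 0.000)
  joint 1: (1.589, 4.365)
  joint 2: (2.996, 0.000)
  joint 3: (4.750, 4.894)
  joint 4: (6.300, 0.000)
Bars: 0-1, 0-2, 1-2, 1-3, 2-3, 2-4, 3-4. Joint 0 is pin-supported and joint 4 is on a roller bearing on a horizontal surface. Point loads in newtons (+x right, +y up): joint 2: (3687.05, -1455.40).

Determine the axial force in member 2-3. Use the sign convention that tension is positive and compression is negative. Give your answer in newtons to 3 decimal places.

N=5 nodes, M=7 members, R=3 reactions → 2N=10, M+R=10
member 0 (0-1): L=4.6452, (cx,cy)=(0.3421,0.9397)
member 1 (0-2): L=2.9960, (cx,cy)=(1.0000,0.0000)
member 2 (1-2): L=4.5862, (cx,cy)=(0.3068,-0.9518)
member 3 (1-3): L=3.2050, (cx,cy)=(0.9863,0.1651)
member 4 (2-3): L=5.1988, (cx,cy)=(0.3374,0.9414)
member 5 (2-4): L=3.3040, (cx,cy)=(1.0000,0.0000)
member 6 (3-4): L=5.1336, (cx,cy)=(0.3019,-0.9533)
solve A·x = −loads:
  F[0-1] = -812.2780 N (compression)
  F[0-2] = +3964.9071 N (tension)
  F[1-2] = +714.5479 N (tension)
  F[1-3] = -503.9877 N (compression)
  F[2-3] = +823.6002 N (tension)
  F[2-4] = +219.2055 N (tension)
  F[3-4] = -726.0069 N (compression)
  Rx@0 = -3687.0500 N
  Ry@0 = +763.2764 N
  Ry@4 = +692.1236 N

823.600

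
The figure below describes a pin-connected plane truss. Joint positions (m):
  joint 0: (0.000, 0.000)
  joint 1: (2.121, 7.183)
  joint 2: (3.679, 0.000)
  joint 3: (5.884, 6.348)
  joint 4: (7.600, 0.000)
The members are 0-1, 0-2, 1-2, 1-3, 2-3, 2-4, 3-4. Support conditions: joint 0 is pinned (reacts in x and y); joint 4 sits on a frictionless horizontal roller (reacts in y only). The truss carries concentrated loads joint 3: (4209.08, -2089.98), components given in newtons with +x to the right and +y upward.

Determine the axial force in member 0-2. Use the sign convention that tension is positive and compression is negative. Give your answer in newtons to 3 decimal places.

N=5 nodes, M=7 members, R=3 reactions → 2N=10, M+R=10
member 0 (0-1): L=7.4896, (cx,cy)=(0.2832,0.9591)
member 1 (0-2): L=3.6790, (cx,cy)=(1.0000,0.0000)
member 2 (1-2): L=7.3500, (cx,cy)=(0.2120,-0.9773)
member 3 (1-3): L=3.8545, (cx,cy)=(0.9763,-0.2166)
member 4 (2-3): L=6.7201, (cx,cy)=(0.3281,0.9446)
member 5 (2-4): L=3.9210, (cx,cy)=(1.0000,0.0000)
member 6 (3-4): L=6.5758, (cx,cy)=(0.2610,-0.9654)
solve A·x = −loads:
  F[0-1] = +3173.7162 N (tension)
  F[0-2] = +3310.3069 N (tension)
  F[1-2] = -3486.4450 N (compression)
  F[1-3] = +1677.6391 N (tension)
  F[2-3] = +3606.9140 N (tension)
  F[2-4] = +1387.7688 N (tension)
  F[3-4] = -5318.0389 N (compression)
  Rx@0 = -4209.0800 N
  Ry@0 = -3043.7940 N
  Ry@4 = +5133.7740 N

3310.307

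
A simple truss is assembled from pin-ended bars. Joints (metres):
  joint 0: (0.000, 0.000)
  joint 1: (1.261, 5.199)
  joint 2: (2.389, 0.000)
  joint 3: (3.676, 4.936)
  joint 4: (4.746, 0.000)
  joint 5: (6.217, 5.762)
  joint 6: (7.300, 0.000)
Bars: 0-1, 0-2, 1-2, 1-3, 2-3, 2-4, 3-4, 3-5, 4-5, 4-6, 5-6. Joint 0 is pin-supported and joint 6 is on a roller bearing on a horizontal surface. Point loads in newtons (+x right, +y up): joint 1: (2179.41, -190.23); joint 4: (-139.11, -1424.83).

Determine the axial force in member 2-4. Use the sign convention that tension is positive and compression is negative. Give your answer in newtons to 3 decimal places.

N=7 nodes, M=11 members, R=3 reactions → 2N=14, M+R=14
member 0 (0-1): L=5.3497, (cx,cy)=(0.2357,0.9718)
member 1 (0-2): L=2.3890, (cx,cy)=(1.0000,0.0000)
member 2 (1-2): L=5.3200, (cx,cy)=(0.2120,-0.9773)
member 3 (1-3): L=2.4293, (cx,cy)=(0.9941,-0.1083)
member 4 (2-3): L=5.1010, (cx,cy)=(0.2523,0.9676)
member 5 (2-4): L=2.3570, (cx,cy)=(1.0000,0.0000)
member 6 (3-4): L=5.0506, (cx,cy)=(0.2119,-0.9773)
member 7 (3-5): L=2.6719, (cx,cy)=(0.9510,0.3091)
member 8 (4-5): L=5.9468, (cx,cy)=(0.2474,0.9689)
member 9 (4-6): L=2.5540, (cx,cy)=(1.0000,0.0000)
member 10 (5-6): L=5.8629, (cx,cy)=(0.1847,-0.9828)
solve A·x = −loads:
  F[0-1] = +922.2801 N (tension)
  F[0-2] = +1822.9072 N (tension)
  F[1-2] = -914.7763 N (compression)
  F[1-3] = -1778.5092 N (compression)
  F[2-3] = +923.8653 N (tension)
  F[2-4] = +1395.8524 N (tension)
  F[3-4] = -1515.5220 N (compression)
  F[3-5] = -1276.4183 N (compression)
  F[4-5] = +2999.1542 N (tension)
  F[4-6] = +472.0228 N (tension)
  F[5-6] = -2555.3275 N (compression)
  Rx@0 = -2040.3000 N
  Ry@0 = -896.2928 N
  Ry@6 = +2511.3528 N

1395.852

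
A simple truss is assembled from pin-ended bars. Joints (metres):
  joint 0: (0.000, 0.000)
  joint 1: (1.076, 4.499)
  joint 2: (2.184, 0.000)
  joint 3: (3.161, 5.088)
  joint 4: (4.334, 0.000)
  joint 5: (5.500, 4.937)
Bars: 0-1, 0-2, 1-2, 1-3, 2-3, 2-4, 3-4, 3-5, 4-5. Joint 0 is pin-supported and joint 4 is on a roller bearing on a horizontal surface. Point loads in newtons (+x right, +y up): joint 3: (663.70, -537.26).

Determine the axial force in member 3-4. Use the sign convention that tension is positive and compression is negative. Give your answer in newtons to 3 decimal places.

-1201.733

N=6 nodes, M=9 members, R=3 reactions → 2N=12, M+R=12
member 0 (0-1): L=4.6259, (cx,cy)=(0.2326,0.9726)
member 1 (0-2): L=2.1840, (cx,cy)=(1.0000,0.0000)
member 2 (1-2): L=4.6334, (cx,cy)=(0.2391,-0.9710)
member 3 (1-3): L=2.1666, (cx,cy)=(0.9623,0.2719)
member 4 (2-3): L=5.1810, (cx,cy)=(0.1886,0.9821)
member 5 (2-4): L=2.1500, (cx,cy)=(1.0000,0.0000)
member 6 (3-4): L=5.2215, (cx,cy)=(0.2246,-0.9744)
member 7 (3-5): L=2.3439, (cx,cy)=(0.9979,-0.0644)
member 8 (4-5): L=5.0728, (cx,cy)=(0.2299,0.9732)
solve A·x = −loads:
  F[0-1] = +651.6295 N (tension)
  F[0-2] = +512.1282 N (tension)
  F[1-2] = -569.0083 N (compression)
  F[1-3] = +298.8968 N (tension)
  F[2-3] = +562.5934 N (tension)
  F[2-4] = +269.9690 N (tension)
  F[3-4] = -1201.7330 N (compression)
  F[3-5] = +0.0000 N (tension)
  F[4-5] = -0.0000 N (compression)
  Rx@0 = -663.7000 N
  Ry@0 = -633.7563 N
  Ry@4 = +1171.0163 N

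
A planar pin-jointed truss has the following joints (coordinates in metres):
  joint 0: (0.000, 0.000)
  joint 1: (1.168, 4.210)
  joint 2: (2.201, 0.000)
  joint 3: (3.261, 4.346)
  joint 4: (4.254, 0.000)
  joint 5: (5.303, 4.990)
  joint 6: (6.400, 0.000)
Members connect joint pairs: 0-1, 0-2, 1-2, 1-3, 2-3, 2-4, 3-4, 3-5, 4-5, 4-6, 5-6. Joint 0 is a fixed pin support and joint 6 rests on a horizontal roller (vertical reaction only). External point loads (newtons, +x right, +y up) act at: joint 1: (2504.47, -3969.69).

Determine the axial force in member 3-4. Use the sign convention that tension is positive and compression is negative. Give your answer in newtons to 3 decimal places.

N=7 nodes, M=11 members, R=3 reactions → 2N=14, M+R=14
member 0 (0-1): L=4.3690, (cx,cy)=(0.2673,0.9636)
member 1 (0-2): L=2.2010, (cx,cy)=(1.0000,0.0000)
member 2 (1-2): L=4.3349, (cx,cy)=(0.2383,-0.9712)
member 3 (1-3): L=2.0974, (cx,cy)=(0.9979,0.0648)
member 4 (2-3): L=4.4734, (cx,cy)=(0.2370,0.9715)
member 5 (2-4): L=2.0530, (cx,cy)=(1.0000,0.0000)
member 6 (3-4): L=4.4580, (cx,cy)=(0.2227,-0.9749)
member 7 (3-5): L=2.1411, (cx,cy)=(0.9537,0.3008)
member 8 (4-5): L=5.0991, (cx,cy)=(0.2057,0.9786)
member 9 (4-6): L=2.1460, (cx,cy)=(1.0000,0.0000)
member 10 (5-6): L=5.1092, (cx,cy)=(0.2147,-0.9767)
solve A·x = −loads:
  F[0-1] = -1658.0996 N (compression)
  F[0-2] = +2947.7412 N (tension)
  F[1-2] = -2598.0968 N (compression)
  F[1-3] = -2333.5267 N (compression)
  F[2-3] = +2597.2180 N (tension)
  F[2-4] = +1713.1891 N (tension)
  F[3-4] = -2786.4986 N (compression)
  F[3-5] = -1145.5530 N (compression)
  F[4-5] = +2775.8679 N (tension)
  F[4-6] = +521.4466 N (tension)
  F[5-6] = -2428.5811 N (compression)
  Rx@0 = -2504.4700 N
  Ry@0 = +1597.7499 N
  Ry@6 = +2371.9401 N

-2786.499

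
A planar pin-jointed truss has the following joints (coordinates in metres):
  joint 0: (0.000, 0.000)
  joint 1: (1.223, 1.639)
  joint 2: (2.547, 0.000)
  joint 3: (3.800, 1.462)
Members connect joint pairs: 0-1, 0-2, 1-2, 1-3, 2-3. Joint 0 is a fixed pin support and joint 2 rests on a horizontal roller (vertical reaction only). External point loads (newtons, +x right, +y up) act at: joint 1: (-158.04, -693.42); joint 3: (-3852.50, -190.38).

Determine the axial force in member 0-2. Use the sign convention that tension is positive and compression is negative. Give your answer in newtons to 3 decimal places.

N=4 nodes, M=5 members, R=3 reactions → 2N=8, M+R=8
member 0 (0-1): L=2.0450, (cx,cy)=(0.5980,0.8015)
member 1 (0-2): L=2.5470, (cx,cy)=(1.0000,0.0000)
member 2 (1-2): L=2.1070, (cx,cy)=(0.6284,-0.7779)
member 3 (1-3): L=2.5831, (cx,cy)=(0.9976,-0.0685)
member 4 (2-3): L=1.9255, (cx,cy)=(0.6507,0.7593)
solve A·x = −loads:
  F[0-1] = -3218.9423 N (compression)
  F[0-2] = -2085.4766 N (compression)
  F[1-2] = +2732.7042 N (tension)
  F[1-3] = -3492.4427 N (compression)
  F[2-3] = -565.9117 N (compression)
  Rx@0 = +4010.5400 N
  Ry@0 = +2579.8683 N
  Ry@2 = -1696.0683 N

-2085.477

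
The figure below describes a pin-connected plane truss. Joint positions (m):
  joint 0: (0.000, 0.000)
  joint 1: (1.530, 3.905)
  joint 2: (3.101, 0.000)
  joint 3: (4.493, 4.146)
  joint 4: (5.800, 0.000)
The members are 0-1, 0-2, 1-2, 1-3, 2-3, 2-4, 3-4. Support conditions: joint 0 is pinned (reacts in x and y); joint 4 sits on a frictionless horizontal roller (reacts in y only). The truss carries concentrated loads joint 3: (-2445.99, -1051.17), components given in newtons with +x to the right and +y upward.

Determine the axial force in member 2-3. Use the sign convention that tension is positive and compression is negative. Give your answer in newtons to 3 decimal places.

-1963.266

N=5 nodes, M=7 members, R=3 reactions → 2N=10, M+R=10
member 0 (0-1): L=4.1940, (cx,cy)=(0.3648,0.9311)
member 1 (0-2): L=3.1010, (cx,cy)=(1.0000,0.0000)
member 2 (1-2): L=4.2092, (cx,cy)=(0.3732,-0.9277)
member 3 (1-3): L=2.9728, (cx,cy)=(0.9967,0.0811)
member 4 (2-3): L=4.3734, (cx,cy)=(0.3183,0.9480)
member 5 (2-4): L=2.6990, (cx,cy)=(1.0000,0.0000)
member 6 (3-4): L=4.3471, (cx,cy)=(0.3007,-0.9537)
solve A·x = −loads:
  F[0-1] = -2132.2845 N (compression)
  F[0-2] = -1668.1243 N (compression)
  F[1-2] = +2006.1350 N (tension)
  F[1-3] = -1531.6633 N (compression)
  F[2-3] = -1963.2662 N (compression)
  F[2-4] = -294.4901 N (compression)
  F[3-4] = +979.4857 N (tension)
  Rx@0 = +2445.9900 N
  Ry@0 = +1985.3368 N
  Ry@4 = -934.1668 N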